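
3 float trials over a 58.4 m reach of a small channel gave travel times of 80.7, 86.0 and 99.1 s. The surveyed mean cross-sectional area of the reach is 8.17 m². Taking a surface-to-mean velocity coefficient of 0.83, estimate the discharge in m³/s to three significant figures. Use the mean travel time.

t̄ = (80.7 + 86.0 + 99.1) / 3 = 88.6 s
v_surface = L / t̄ = 58.4 / 88.6 = 0.6591 m/s
v_mean = 0.83 × 0.6591 = 0.5471 m/s
Q = A × v_mean = 8.17 × 0.5471 = 4.470 m³/s

4.47 m³/s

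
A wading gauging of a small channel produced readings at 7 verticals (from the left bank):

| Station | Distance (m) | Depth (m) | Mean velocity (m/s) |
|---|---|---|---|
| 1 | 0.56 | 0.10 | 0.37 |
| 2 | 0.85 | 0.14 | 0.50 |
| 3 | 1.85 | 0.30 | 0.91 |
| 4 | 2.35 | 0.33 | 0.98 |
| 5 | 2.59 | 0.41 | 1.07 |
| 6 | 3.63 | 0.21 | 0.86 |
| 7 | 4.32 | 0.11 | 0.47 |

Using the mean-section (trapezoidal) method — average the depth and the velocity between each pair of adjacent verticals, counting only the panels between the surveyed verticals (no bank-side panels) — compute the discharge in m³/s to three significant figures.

0.795 m³/s

Panel 1-2: Δb = 0.29 m, d̄ = (0.10+0.14)/2 = 0.12, v̄ = (0.37+0.50)/2 = 0.435 → q = 0.29×0.12×0.435 = 0.01514 m³/s
Panel 2-3: Δb = 1 m, d̄ = (0.14+0.30)/2 = 0.22, v̄ = (0.50+0.91)/2 = 0.705 → q = 1×0.22×0.705 = 0.1551 m³/s
Panel 3-4: Δb = 0.5 m, d̄ = (0.30+0.33)/2 = 0.315, v̄ = (0.91+0.98)/2 = 0.945 → q = 0.5×0.315×0.945 = 0.1488 m³/s
Panel 4-5: Δb = 0.24 m, d̄ = (0.33+0.41)/2 = 0.37, v̄ = (0.98+1.07)/2 = 1.025 → q = 0.24×0.37×1.025 = 0.09102 m³/s
Panel 5-6: Δb = 1.04 m, d̄ = (0.41+0.21)/2 = 0.31, v̄ = (1.07+0.86)/2 = 0.965 → q = 1.04×0.31×0.965 = 0.3111 m³/s
Panel 6-7: Δb = 0.69 m, d̄ = (0.21+0.11)/2 = 0.16, v̄ = (0.86+0.47)/2 = 0.665 → q = 0.69×0.16×0.665 = 0.07342 m³/s
Q = Σ q = 0.7946 m³/s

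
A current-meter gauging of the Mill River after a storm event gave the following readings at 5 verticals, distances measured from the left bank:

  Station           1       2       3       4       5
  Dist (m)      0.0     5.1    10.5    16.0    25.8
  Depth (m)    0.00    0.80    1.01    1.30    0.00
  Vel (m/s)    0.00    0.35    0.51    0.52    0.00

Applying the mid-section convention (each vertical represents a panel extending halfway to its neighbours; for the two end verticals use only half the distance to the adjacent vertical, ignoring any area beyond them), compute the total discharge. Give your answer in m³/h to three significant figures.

w_2 = (10.5 − 0.0)/2 = 5.25 m; q_2 = 0.35 × 0.80 × 5.25 = 1.470 m³/s
w_3 = (16.0 − 5.1)/2 = 5.45 m; q_3 = 0.51 × 1.01 × 5.45 = 2.807 m³/s
w_4 = (25.8 − 10.5)/2 = 7.65 m; q_4 = 0.52 × 1.30 × 7.65 = 5.171 m³/s
Stations 1, 5 contribute zero (depth or velocity is 0).
Q = Σ qᵢ = 9.449 m³/s
= 9.449 × 3600 = 34020 m³/h

34000 m³/h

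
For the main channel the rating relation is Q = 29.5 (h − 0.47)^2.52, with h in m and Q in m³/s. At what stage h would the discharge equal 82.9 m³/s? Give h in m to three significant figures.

1.98 m

h − h₀ = (Q/C)^(1/b) = (82.9/29.5)^(1/2.52) = 1.507 m
h = 0.47 + 1.507 = 1.977 m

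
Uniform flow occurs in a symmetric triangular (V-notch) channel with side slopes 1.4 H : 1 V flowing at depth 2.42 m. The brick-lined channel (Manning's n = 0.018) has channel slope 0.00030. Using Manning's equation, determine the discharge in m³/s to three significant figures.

7.81 m³/s

A = z·y² = 1.4×2.42² = 8.199 m²
P = 2y√(1+z²) = 2×2.42×√(1+1.4²) = 8.327 m
R = A/P = 8.199/8.327 = 0.9846 m
Q = (1/n)·A·R^(2/3)·S^(1/2) = (1/0.018) × 8.199 × 0.9846^(2/3) × 0.00030^(1/2) = 7.808 m³/s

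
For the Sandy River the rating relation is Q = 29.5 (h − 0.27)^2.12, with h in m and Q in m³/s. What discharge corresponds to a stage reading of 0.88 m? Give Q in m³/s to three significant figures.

Q = 29.5 × (0.88 − 0.27)^2.12 = 29.5 × 0.61^2.12 = 10.34 m³/s

10.3 m³/s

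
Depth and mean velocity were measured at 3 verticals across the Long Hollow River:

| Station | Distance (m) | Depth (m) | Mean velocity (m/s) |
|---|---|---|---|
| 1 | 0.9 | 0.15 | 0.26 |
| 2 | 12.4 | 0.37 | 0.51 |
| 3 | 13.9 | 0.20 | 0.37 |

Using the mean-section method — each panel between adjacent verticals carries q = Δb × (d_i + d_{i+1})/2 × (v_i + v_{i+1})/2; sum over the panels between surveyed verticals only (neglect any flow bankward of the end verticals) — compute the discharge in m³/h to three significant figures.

4820 m³/h

Panel 1-2: Δb = 11.5 m, d̄ = (0.15+0.37)/2 = 0.26, v̄ = (0.26+0.51)/2 = 0.385 → q = 11.5×0.26×0.385 = 1.151 m³/s
Panel 2-3: Δb = 1.5 m, d̄ = (0.37+0.20)/2 = 0.285, v̄ = (0.51+0.37)/2 = 0.44 → q = 1.5×0.285×0.44 = 0.1881 m³/s
Q = Σ q = 1.339 m³/s
= 1.339 × 3600 = 4821 m³/h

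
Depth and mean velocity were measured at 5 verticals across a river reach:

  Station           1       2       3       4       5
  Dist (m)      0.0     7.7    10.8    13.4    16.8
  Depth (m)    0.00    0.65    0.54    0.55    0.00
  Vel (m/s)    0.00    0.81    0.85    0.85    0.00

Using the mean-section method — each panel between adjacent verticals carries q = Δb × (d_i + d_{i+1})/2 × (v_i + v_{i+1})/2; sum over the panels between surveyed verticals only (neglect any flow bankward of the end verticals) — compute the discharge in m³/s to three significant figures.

4.15 m³/s

Panel 1-2: Δb = 7.7 m, d̄ = (0.00+0.65)/2 = 0.325, v̄ = (0.00+0.81)/2 = 0.405 → q = 7.7×0.325×0.405 = 1.014 m³/s
Panel 2-3: Δb = 3.1 m, d̄ = (0.65+0.54)/2 = 0.595, v̄ = (0.81+0.85)/2 = 0.83 → q = 3.1×0.595×0.83 = 1.531 m³/s
Panel 3-4: Δb = 2.6 m, d̄ = (0.54+0.55)/2 = 0.545, v̄ = (0.85+0.85)/2 = 0.85 → q = 2.6×0.545×0.85 = 1.204 m³/s
Panel 4-5: Δb = 3.4 m, d̄ = (0.55+0.00)/2 = 0.275, v̄ = (0.85+0.00)/2 = 0.425 → q = 3.4×0.275×0.425 = 0.3974 m³/s
Q = Σ q = 4.146 m³/s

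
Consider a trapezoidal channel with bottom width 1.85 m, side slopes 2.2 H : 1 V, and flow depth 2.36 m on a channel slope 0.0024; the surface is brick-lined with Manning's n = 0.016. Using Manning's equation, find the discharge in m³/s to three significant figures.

59.2 m³/s

A = (b + z·y)·y = (1.85 + 2.2×2.36)×2.36 = 16.62 m²
P = b + 2y√(1+z²) = 1.85 + 2×2.36×√(1+2.2²) = 13.26 m
R = A/P = 16.62/13.26 = 1.254 m
Q = (1/n)·A·R^(2/3)·S^(1/2) = (1/0.016) × 16.62 × 1.254^(2/3) × 0.0024^(1/2) = 59.16 m³/s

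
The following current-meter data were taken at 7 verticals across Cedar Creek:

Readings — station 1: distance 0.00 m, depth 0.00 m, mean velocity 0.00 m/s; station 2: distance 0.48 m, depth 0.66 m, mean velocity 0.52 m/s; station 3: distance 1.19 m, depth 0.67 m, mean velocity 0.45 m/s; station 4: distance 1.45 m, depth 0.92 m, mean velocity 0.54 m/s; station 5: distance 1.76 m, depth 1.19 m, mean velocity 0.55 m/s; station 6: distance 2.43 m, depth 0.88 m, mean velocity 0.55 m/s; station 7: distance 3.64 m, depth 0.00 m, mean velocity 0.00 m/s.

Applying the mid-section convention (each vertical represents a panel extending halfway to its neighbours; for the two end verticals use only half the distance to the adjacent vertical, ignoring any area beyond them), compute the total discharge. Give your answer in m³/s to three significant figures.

1.27 m³/s

w_2 = (1.19 − 0.00)/2 = 0.595 m; q_2 = 0.52 × 0.66 × 0.595 = 0.2042 m³/s
w_3 = (1.45 − 0.48)/2 = 0.485 m; q_3 = 0.45 × 0.67 × 0.485 = 0.1462 m³/s
w_4 = (1.76 − 1.19)/2 = 0.285 m; q_4 = 0.54 × 0.92 × 0.285 = 0.1416 m³/s
w_5 = (2.43 − 1.45)/2 = 0.49 m; q_5 = 0.55 × 1.19 × 0.49 = 0.3207 m³/s
w_6 = (3.64 − 1.76)/2 = 0.94 m; q_6 = 0.55 × 0.88 × 0.94 = 0.4550 m³/s
Stations 1, 7 contribute zero (depth or velocity is 0).
Q = Σ qᵢ = 1.268 m³/s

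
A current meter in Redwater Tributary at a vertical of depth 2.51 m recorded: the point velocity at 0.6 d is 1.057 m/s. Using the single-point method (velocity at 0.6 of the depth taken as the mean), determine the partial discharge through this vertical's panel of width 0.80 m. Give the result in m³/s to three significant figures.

v̄ = v₀.₆ = 1.057 m/s
q = v̄ × d × w = 1.057 × 2.51 × 0.80 = 2.122 m³/s

2.12 m³/s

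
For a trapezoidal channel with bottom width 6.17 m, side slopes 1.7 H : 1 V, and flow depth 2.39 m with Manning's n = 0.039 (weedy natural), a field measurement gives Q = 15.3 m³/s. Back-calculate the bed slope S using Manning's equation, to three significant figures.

A = (b + z·y)·y = (6.17 + 1.7×2.39)×2.39 = 24.46 m²
P = b + 2y√(1+z²) = 6.17 + 2×2.39×√(1+1.7²) = 15.60 m
R = A/P = 24.46/15.60 = 1.568 m
S = (Q·n / (1·A·R^(2/3)))² = (15.3×0.039 / (1×24.46×1.350))² = 0.0003268

0.000327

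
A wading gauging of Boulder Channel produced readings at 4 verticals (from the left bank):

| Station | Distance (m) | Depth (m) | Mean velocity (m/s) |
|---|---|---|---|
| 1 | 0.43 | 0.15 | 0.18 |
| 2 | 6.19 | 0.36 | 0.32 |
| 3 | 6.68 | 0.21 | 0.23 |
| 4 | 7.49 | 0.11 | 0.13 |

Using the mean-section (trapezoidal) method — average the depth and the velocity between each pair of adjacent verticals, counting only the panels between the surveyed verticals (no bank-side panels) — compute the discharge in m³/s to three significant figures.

Panel 1-2: Δb = 5.76 m, d̄ = (0.15+0.36)/2 = 0.255, v̄ = (0.18+0.32)/2 = 0.25 → q = 5.76×0.255×0.25 = 0.3672 m³/s
Panel 2-3: Δb = 0.49 m, d̄ = (0.36+0.21)/2 = 0.285, v̄ = (0.32+0.23)/2 = 0.275 → q = 0.49×0.285×0.275 = 0.03840 m³/s
Panel 3-4: Δb = 0.81 m, d̄ = (0.21+0.11)/2 = 0.16, v̄ = (0.23+0.13)/2 = 0.18 → q = 0.81×0.16×0.18 = 0.02333 m³/s
Q = Σ q = 0.4289 m³/s

0.429 m³/s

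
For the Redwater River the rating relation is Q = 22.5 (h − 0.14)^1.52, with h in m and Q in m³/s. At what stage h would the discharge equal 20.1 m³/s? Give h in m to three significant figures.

1.07 m

h − h₀ = (Q/C)^(1/b) = (20.1/22.5)^(1/1.52) = 0.9285 m
h = 0.14 + 0.9285 = 1.068 m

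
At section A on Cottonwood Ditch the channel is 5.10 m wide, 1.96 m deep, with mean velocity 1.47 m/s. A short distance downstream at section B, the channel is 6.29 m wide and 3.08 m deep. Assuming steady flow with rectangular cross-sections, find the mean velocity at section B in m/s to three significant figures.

0.758 m/s

Q = A₁V₁ = (5.10×1.96) × 1.47 = 14.69 m³/s
A₂ = 6.29 × 3.08 = 19.37 m²
V₂ = Q/A₂ = 14.69/19.37 = 0.7585 m/s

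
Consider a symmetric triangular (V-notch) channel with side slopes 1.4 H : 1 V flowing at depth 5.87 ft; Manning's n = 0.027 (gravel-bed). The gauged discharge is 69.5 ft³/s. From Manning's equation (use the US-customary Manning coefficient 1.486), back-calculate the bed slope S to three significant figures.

0.000215

A = z·y² = 1.4×5.87² = 48.24 ft²
P = 2y√(1+z²) = 2×5.87×√(1+1.4²) = 20.20 ft
R = A/P = 48.24/20.20 = 2.388 ft
S = (Q·n / (1.486·A·R^(2/3)))² = (69.5×0.027 / (1.486×48.24×1.787))² = 0.0002146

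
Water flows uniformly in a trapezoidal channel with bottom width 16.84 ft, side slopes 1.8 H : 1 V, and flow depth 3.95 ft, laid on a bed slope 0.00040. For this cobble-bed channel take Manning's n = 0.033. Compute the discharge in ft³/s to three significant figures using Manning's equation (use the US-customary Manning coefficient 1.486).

A = (b + z·y)·y = (16.84 + 1.8×3.95)×3.95 = 94.60 ft²
P = b + 2y√(1+z²) = 16.84 + 2×3.95×√(1+1.8²) = 33.11 ft
R = A/P = 94.60/33.11 = 2.857 ft
Q = (1.486/n)·A·R^(2/3)·S^(1/2) = (1.486/0.033) × 94.60 × 2.857^(2/3) × 0.00040^(1/2) = 171.6 ft³/s

172 ft³/s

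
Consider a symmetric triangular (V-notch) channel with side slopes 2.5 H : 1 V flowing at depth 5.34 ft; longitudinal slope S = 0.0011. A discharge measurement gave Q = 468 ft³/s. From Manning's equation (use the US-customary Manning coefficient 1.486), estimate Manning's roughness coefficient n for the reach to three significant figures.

A = z·y² = 2.5×5.34² = 71.29 ft²
P = 2y√(1+z²) = 2×5.34×√(1+2.5²) = 28.76 ft
R = A/P = 71.29/28.76 = 2.479 ft
n = (1.486/Q)·A·R^(2/3)·S^(1/2) = (1.486/468) × 71.29 × 1.832 × 0.03317 = 0.01375

0.0138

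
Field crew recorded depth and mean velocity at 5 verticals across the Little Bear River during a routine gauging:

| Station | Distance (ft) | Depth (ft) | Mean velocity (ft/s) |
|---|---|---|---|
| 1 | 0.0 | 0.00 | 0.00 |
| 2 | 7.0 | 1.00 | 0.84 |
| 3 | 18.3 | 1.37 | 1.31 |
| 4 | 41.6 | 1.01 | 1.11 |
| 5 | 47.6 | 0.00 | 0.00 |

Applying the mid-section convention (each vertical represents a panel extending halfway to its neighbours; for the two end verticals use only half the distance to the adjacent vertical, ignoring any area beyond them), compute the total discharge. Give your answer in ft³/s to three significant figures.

55.2 ft³/s

w_2 = (18.3 − 0.0)/2 = 9.15 ft; q_2 = 0.84 × 1.00 × 9.15 = 7.686 ft³/s
w_3 = (41.6 − 7.0)/2 = 17.3 ft; q_3 = 1.31 × 1.37 × 17.3 = 31.05 ft³/s
w_4 = (47.6 − 18.3)/2 = 14.65 ft; q_4 = 1.11 × 1.01 × 14.65 = 16.42 ft³/s
Stations 1, 5 contribute zero (depth or velocity is 0).
Q = Σ qᵢ = 55.16 ft³/s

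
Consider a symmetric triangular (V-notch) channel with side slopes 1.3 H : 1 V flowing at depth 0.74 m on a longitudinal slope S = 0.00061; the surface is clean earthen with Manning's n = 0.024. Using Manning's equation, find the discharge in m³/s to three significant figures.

0.323 m³/s

A = z·y² = 1.3×0.74² = 0.7119 m²
P = 2y√(1+z²) = 2×0.74×√(1+1.3²) = 2.427 m
R = A/P = 0.7119/2.427 = 0.2933 m
Q = (1/n)·A·R^(2/3)·S^(1/2) = (1/0.024) × 0.7119 × 0.2933^(2/3) × 0.00061^(1/2) = 0.3234 m³/s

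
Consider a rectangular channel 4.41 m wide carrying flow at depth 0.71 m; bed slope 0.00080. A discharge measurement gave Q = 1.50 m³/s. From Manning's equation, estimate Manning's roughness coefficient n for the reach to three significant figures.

A = b·y = 4.41 × 0.71 = 3.131 m²
P = b + 2y = 4.41 + 2×0.71 = 5.830 m
R = A/P = 3.131/5.830 = 0.5371 m
n = (1/Q)·A·R^(2/3)·S^(1/2) = (1/1.50) × 3.131 × 0.6607 × 0.02828 = 0.03901

0.0390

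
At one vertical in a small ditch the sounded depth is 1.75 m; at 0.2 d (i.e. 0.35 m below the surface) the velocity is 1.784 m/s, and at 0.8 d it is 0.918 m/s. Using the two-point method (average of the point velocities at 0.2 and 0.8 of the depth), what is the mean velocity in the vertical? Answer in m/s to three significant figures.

1.35 m/s

v̄ = (1.784 + 0.918) / 2 = 1.351 m/s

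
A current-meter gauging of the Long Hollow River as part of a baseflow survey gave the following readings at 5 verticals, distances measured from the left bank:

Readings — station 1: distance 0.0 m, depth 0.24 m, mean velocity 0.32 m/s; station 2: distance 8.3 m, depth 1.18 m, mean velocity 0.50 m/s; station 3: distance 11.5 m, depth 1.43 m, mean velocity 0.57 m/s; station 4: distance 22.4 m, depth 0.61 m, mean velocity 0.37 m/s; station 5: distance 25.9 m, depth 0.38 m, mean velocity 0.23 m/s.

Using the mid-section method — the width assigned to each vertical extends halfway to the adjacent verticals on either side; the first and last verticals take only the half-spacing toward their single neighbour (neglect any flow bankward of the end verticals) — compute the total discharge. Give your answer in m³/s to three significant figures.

w_1 = (8.3 − 0.0)/2 = 4.15 m; q_1 = 0.32 × 0.24 × 4.15 = 0.3187 m³/s
w_2 = (11.5 − 0.0)/2 = 5.75 m; q_2 = 0.50 × 1.18 × 5.75 = 3.393 m³/s
w_3 = (22.4 − 8.3)/2 = 7.05 m; q_3 = 0.57 × 1.43 × 7.05 = 5.746 m³/s
w_4 = (25.9 − 11.5)/2 = 7.2 m; q_4 = 0.37 × 0.61 × 7.2 = 1.625 m³/s
w_5 = (25.9 − 22.4)/2 = 1.75 m; q_5 = 0.23 × 0.38 × 1.75 = 0.1530 m³/s
Q = Σ qᵢ = 11.24 m³/s

11.2 m³/s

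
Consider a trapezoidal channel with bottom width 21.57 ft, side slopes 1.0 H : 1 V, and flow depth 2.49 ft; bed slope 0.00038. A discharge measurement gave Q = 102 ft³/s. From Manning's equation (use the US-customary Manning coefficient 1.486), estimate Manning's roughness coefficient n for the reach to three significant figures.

A = (b + z·y)·y = (21.57 + 1.0×2.49)×2.49 = 59.91 ft²
P = b + 2y√(1+z²) = 21.57 + 2×2.49×√(1+1.0²) = 28.61 ft
R = A/P = 59.91/28.61 = 2.094 ft
n = (1.486/Q)·A·R^(2/3)·S^(1/2) = (1.486/102) × 59.91 × 1.637 × 0.01949 = 0.02785

0.0278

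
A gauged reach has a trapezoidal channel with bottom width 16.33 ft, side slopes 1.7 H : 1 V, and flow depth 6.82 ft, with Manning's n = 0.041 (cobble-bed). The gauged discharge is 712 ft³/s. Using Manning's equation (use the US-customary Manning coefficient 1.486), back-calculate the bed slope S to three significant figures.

A = (b + z·y)·y = (16.33 + 1.7×6.82)×6.82 = 190.4 ft²
P = b + 2y√(1+z²) = 16.33 + 2×6.82×√(1+1.7²) = 43.23 ft
R = A/P = 190.4/43.23 = 4.405 ft
S = (Q·n / (1.486·A·R^(2/3)))² = (712×0.041 / (1.486×190.4×2.687))² = 0.001474

0.00147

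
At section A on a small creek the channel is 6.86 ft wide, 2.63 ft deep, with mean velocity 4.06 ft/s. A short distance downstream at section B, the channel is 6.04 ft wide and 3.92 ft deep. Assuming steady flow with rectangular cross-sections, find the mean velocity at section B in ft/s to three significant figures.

Q = A₁V₁ = (6.86×2.63) × 4.06 = 73.25 ft³/s
A₂ = 6.04 × 3.92 = 23.68 ft²
V₂ = Q/A₂ = 73.25/23.68 = 3.094 ft/s

3.09 ft/s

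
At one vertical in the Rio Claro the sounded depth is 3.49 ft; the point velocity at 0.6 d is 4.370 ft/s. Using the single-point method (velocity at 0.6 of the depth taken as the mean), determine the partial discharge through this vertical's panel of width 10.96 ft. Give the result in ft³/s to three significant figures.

v̄ = v₀.₆ = 4.370 ft/s
q = v̄ × d × w = 4.370 × 3.49 × 10.96 = 167.2 ft³/s

167 ft³/s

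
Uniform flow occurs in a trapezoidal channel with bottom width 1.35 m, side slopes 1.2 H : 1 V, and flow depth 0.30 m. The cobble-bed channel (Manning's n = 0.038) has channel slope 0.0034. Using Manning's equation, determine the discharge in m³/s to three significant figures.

A = (b + z·y)·y = (1.35 + 1.2×0.30)×0.30 = 0.5130 m²
P = b + 2y√(1+z²) = 1.35 + 2×0.30×√(1+1.2²) = 2.287 m
R = A/P = 0.5130/2.287 = 0.2243 m
Q = (1/n)·A·R^(2/3)·S^(1/2) = (1/0.038) × 0.5130 × 0.2243^(2/3) × 0.0034^(1/2) = 0.2906 m³/s

0.291 m³/s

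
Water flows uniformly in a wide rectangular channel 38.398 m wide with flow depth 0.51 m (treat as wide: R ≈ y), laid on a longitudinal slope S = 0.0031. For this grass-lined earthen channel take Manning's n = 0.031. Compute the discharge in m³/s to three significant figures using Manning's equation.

A = b·y = 38.398 × 0.51 = 19.58 m²
Wide channel: R ≈ y = 0.51 m
Q = (1/n)·A·R^(2/3)·S^(1/2) = (1/0.031) × 19.58 × 0.5100^(2/3) × 0.0031^(1/2) = 22.45 m³/s

22.5 m³/s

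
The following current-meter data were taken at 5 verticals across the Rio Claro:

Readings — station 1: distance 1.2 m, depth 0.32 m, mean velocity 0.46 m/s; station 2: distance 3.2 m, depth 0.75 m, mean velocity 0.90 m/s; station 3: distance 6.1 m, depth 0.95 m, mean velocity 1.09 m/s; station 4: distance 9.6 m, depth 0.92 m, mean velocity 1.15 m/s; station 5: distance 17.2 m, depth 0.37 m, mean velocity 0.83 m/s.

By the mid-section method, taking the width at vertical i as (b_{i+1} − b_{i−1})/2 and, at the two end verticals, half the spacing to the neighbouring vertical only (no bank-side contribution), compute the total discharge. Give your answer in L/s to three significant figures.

12200 L/s

w_1 = (3.2 − 1.2)/2 = 1 m; q_1 = 0.46 × 0.32 × 1 = 0.1472 m³/s
w_2 = (6.1 − 1.2)/2 = 2.45 m; q_2 = 0.90 × 0.75 × 2.45 = 1.654 m³/s
w_3 = (9.6 − 3.2)/2 = 3.2 m; q_3 = 1.09 × 0.95 × 3.2 = 3.314 m³/s
w_4 = (17.2 − 6.1)/2 = 5.55 m; q_4 = 1.15 × 0.92 × 5.55 = 5.872 m³/s
w_5 = (17.2 − 9.6)/2 = 3.8 m; q_5 = 0.83 × 0.37 × 3.8 = 1.167 m³/s
Q = Σ qᵢ = 12.15 m³/s
= 12.15 × 1000 = 12150 L/s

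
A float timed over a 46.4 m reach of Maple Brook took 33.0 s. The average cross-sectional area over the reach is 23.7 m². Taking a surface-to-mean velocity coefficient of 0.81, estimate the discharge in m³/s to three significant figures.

27.0 m³/s

v_surface = L / t̄ = 46.4 / 33 = 1.406 m/s
v_mean = 0.81 × 1.406 = 1.139 m/s
Q = A × v_mean = 23.7 × 1.139 = 26.99 m³/s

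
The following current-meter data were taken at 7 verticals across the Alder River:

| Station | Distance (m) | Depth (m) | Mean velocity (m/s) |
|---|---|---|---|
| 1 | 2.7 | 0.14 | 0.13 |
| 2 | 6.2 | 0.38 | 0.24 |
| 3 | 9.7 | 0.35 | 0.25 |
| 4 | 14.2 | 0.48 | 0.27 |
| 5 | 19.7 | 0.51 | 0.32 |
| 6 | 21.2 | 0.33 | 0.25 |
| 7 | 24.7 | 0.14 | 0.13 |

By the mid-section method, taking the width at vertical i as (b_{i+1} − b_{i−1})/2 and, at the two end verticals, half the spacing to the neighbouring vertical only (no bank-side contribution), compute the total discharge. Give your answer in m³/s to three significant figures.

2.16 m³/s

w_1 = (6.2 − 2.7)/2 = 1.75 m; q_1 = 0.13 × 0.14 × 1.75 = 0.03185 m³/s
w_2 = (9.7 − 2.7)/2 = 3.5 m; q_2 = 0.24 × 0.38 × 3.5 = 0.3192 m³/s
w_3 = (14.2 − 6.2)/2 = 4 m; q_3 = 0.25 × 0.35 × 4 = 0.3500 m³/s
w_4 = (19.7 − 9.7)/2 = 5 m; q_4 = 0.27 × 0.48 × 5 = 0.6480 m³/s
w_5 = (21.2 − 14.2)/2 = 3.5 m; q_5 = 0.32 × 0.51 × 3.5 = 0.5712 m³/s
w_6 = (24.7 − 19.7)/2 = 2.5 m; q_6 = 0.25 × 0.33 × 2.5 = 0.2063 m³/s
w_7 = (24.7 − 21.2)/2 = 1.75 m; q_7 = 0.13 × 0.14 × 1.75 = 0.03185 m³/s
Q = Σ qᵢ = 2.158 m³/s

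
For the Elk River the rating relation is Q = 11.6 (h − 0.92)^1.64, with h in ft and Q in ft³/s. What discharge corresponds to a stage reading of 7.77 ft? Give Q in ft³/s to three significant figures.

272 ft³/s

Q = 11.6 × (7.77 − 0.92)^1.64 = 11.6 × 6.85^1.64 = 272.3 ft³/s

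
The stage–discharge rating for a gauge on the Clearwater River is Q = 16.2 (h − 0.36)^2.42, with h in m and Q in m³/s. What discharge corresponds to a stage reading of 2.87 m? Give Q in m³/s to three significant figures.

Q = 16.2 × (2.87 − 0.36)^2.42 = 16.2 × 2.51^2.42 = 150.2 m³/s

150 m³/s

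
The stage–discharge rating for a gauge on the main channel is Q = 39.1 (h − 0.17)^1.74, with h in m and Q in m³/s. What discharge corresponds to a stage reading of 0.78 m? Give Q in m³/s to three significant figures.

Q = 39.1 × (0.78 − 0.17)^1.74 = 39.1 × 0.61^1.74 = 16.54 m³/s

16.5 m³/s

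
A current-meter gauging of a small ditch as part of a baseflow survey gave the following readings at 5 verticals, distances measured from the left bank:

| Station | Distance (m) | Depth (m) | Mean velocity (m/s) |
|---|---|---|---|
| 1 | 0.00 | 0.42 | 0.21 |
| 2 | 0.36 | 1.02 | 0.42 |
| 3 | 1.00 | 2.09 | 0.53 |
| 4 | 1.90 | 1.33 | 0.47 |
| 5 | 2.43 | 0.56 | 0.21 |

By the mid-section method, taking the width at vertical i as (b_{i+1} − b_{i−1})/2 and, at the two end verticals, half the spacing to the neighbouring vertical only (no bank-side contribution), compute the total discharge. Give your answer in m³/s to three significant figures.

1.56 m³/s

w_1 = (0.36 − 0.00)/2 = 0.18 m; q_1 = 0.21 × 0.42 × 0.18 = 0.01588 m³/s
w_2 = (1.00 − 0.00)/2 = 0.5 m; q_2 = 0.42 × 1.02 × 0.5 = 0.2142 m³/s
w_3 = (1.90 − 0.36)/2 = 0.77 m; q_3 = 0.53 × 2.09 × 0.77 = 0.8529 m³/s
w_4 = (2.43 − 1.00)/2 = 0.715 m; q_4 = 0.47 × 1.33 × 0.715 = 0.4469 m³/s
w_5 = (2.43 − 1.90)/2 = 0.265 m; q_5 = 0.21 × 0.56 × 0.265 = 0.03116 m³/s
Q = Σ qᵢ = 1.561 m³/s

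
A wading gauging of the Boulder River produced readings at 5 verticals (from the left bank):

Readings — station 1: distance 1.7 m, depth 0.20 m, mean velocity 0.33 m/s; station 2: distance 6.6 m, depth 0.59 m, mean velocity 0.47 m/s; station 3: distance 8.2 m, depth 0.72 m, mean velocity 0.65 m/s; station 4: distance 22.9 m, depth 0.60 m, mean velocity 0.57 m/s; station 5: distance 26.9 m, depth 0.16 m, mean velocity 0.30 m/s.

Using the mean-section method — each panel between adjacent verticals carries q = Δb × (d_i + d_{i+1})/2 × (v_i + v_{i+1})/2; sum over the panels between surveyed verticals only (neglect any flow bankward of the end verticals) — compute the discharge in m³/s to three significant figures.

7.94 m³/s

Panel 1-2: Δb = 4.9 m, d̄ = (0.20+0.59)/2 = 0.395, v̄ = (0.33+0.47)/2 = 0.4 → q = 4.9×0.395×0.4 = 0.7742 m³/s
Panel 2-3: Δb = 1.6 m, d̄ = (0.59+0.72)/2 = 0.655, v̄ = (0.47+0.65)/2 = 0.56 → q = 1.6×0.655×0.56 = 0.5869 m³/s
Panel 3-4: Δb = 14.7 m, d̄ = (0.72+0.60)/2 = 0.66, v̄ = (0.65+0.57)/2 = 0.61 → q = 14.7×0.66×0.61 = 5.918 m³/s
Panel 4-5: Δb = 4 m, d̄ = (0.60+0.16)/2 = 0.38, v̄ = (0.57+0.30)/2 = 0.435 → q = 4×0.38×0.435 = 0.6612 m³/s
Q = Σ q = 7.941 m³/s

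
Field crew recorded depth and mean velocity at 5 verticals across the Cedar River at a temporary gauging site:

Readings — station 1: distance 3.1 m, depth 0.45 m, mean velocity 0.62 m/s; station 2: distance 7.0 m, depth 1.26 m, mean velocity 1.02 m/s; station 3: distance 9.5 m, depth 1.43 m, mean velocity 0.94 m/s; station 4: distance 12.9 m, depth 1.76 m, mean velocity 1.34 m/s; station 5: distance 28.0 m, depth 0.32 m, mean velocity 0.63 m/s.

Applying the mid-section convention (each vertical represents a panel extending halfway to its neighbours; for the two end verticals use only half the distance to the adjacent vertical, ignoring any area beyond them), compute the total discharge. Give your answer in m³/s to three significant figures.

w_1 = (7.0 − 3.1)/2 = 1.95 m; q_1 = 0.62 × 0.45 × 1.95 = 0.5441 m³/s
w_2 = (9.5 − 3.1)/2 = 3.2 m; q_2 = 1.02 × 1.26 × 3.2 = 4.113 m³/s
w_3 = (12.9 − 7.0)/2 = 2.95 m; q_3 = 0.94 × 1.43 × 2.95 = 3.965 m³/s
w_4 = (28.0 − 9.5)/2 = 9.25 m; q_4 = 1.34 × 1.76 × 9.25 = 21.82 m³/s
w_5 = (28.0 − 12.9)/2 = 7.55 m; q_5 = 0.63 × 0.32 × 7.55 = 1.522 m³/s
Q = Σ qᵢ = 31.96 m³/s

32.0 m³/s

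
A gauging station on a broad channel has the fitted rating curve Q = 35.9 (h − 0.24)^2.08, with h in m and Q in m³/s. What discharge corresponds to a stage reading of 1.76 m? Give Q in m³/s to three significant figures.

85.8 m³/s

Q = 35.9 × (1.76 − 0.24)^2.08 = 35.9 × 1.52^2.08 = 85.77 m³/s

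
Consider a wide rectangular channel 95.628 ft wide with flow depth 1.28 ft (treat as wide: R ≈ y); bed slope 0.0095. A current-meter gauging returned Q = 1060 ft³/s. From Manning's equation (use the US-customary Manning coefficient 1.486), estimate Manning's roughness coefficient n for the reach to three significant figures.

0.0197

A = b·y = 95.628 × 1.28 = 122.4 ft²
Wide channel: R ≈ y = 1.28 ft
n = (1.486/Q)·A·R^(2/3)·S^(1/2) = (1.486/1060) × 122.4 × 1.179 × 0.09747 = 0.01972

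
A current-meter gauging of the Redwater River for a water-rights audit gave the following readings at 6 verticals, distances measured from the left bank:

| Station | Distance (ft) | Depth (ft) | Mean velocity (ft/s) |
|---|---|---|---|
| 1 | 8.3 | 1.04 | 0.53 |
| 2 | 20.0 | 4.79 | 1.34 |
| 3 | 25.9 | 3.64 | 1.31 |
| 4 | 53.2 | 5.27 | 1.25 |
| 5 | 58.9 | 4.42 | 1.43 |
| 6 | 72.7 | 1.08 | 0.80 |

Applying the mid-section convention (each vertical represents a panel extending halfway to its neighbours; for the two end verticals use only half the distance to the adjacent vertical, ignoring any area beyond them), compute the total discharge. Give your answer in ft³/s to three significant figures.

315 ft³/s

w_1 = (20.0 − 8.3)/2 = 5.85 ft; q_1 = 0.53 × 1.04 × 5.85 = 3.225 ft³/s
w_2 = (25.9 − 8.3)/2 = 8.8 ft; q_2 = 1.34 × 4.79 × 8.8 = 56.48 ft³/s
w_3 = (53.2 − 20.0)/2 = 16.6 ft; q_3 = 1.31 × 3.64 × 16.6 = 79.16 ft³/s
w_4 = (58.9 − 25.9)/2 = 16.5 ft; q_4 = 1.25 × 5.27 × 16.5 = 108.7 ft³/s
w_5 = (72.7 − 53.2)/2 = 9.75 ft; q_5 = 1.43 × 4.42 × 9.75 = 61.63 ft³/s
w_6 = (72.7 − 58.9)/2 = 6.9 ft; q_6 = 0.80 × 1.08 × 6.9 = 5.962 ft³/s
Q = Σ qᵢ = 315.1 ft³/s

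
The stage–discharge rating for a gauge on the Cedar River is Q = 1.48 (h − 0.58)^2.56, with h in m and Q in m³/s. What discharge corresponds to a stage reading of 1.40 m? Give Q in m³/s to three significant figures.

0.890 m³/s

Q = 1.48 × (1.40 − 0.58)^2.56 = 1.48 × 0.82^2.56 = 0.8905 m³/s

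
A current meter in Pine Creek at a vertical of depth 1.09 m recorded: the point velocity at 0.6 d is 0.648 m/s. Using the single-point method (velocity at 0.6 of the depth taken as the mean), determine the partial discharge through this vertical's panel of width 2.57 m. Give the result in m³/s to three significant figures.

1.82 m³/s

v̄ = v₀.₆ = 0.648 m/s
q = v̄ × d × w = 0.6480 × 1.09 × 2.57 = 1.815 m³/s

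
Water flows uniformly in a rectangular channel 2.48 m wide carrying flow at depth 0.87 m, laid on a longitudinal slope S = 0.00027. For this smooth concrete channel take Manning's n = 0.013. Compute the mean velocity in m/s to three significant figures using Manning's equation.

A = b·y = 2.48 × 0.87 = 2.158 m²
P = b + 2y = 2.48 + 2×0.87 = 4.220 m
R = A/P = 2.158/4.220 = 0.5113 m
Q = (1/n)·A·R^(2/3)·S^(1/2) = (1/0.013) × 2.158 × 0.5113^(2/3) × 0.00027^(1/2) = 1.744 m³/s
V = Q/A = 1.744/2.158 = 0.8082 m/s

0.808 m/s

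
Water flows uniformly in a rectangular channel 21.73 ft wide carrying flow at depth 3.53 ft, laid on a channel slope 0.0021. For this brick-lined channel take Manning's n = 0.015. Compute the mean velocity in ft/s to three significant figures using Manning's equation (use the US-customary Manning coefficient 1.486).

8.73 ft/s

A = b·y = 21.73 × 3.53 = 76.71 ft²
P = b + 2y = 21.73 + 2×3.53 = 28.79 ft
R = A/P = 76.71/28.79 = 2.664 ft
Q = (1.486/n)·A·R^(2/3)·S^(1/2) = (1.486/0.015) × 76.71 × 2.664^(2/3) × 0.0021^(1/2) = 669.3 ft³/s
V = Q/A = 669.3/76.71 = 8.725 ft/s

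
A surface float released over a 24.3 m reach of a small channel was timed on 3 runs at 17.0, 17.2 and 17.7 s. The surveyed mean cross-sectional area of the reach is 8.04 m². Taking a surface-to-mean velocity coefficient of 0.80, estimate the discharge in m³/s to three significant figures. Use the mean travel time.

9.03 m³/s

t̄ = (17.0 + 17.2 + 17.7) / 3 = 17.3 s
v_surface = L / t̄ = 24.3 / 17.3 = 1.405 m/s
v_mean = 0.80 × 1.405 = 1.124 m/s
Q = A × v_mean = 8.04 × 1.124 = 9.035 m³/s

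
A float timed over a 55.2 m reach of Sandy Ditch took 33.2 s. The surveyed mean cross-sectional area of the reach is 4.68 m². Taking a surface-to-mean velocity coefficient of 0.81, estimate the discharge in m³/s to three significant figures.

v_surface = L / t̄ = 55.2 / 33.2 = 1.663 m/s
v_mean = 0.81 × 1.663 = 1.347 m/s
Q = A × v_mean = 4.68 × 1.347 = 6.303 m³/s

6.30 m³/s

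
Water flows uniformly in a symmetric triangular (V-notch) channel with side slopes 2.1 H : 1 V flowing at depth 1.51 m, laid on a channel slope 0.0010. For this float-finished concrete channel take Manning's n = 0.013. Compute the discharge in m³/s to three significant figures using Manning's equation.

A = z·y² = 2.1×1.51² = 4.788 m²
P = 2y√(1+z²) = 2×1.51×√(1+2.1²) = 7.024 m
R = A/P = 4.788/7.024 = 0.6817 m
Q = (1/n)·A·R^(2/3)·S^(1/2) = (1/0.013) × 4.788 × 0.6817^(2/3) × 0.0010^(1/2) = 9.021 m³/s

9.02 m³/s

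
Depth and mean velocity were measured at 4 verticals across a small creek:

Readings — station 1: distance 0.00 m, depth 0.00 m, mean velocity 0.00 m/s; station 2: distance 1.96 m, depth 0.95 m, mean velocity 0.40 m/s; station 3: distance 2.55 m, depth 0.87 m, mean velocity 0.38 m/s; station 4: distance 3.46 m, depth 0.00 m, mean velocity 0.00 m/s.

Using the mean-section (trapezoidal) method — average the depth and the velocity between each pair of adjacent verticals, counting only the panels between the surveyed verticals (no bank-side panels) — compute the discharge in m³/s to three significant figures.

Panel 1-2: Δb = 1.96 m, d̄ = (0.00+0.95)/2 = 0.475, v̄ = (0.00+0.40)/2 = 0.2 → q = 1.96×0.475×0.2 = 0.1862 m³/s
Panel 2-3: Δb = 0.59 m, d̄ = (0.95+0.87)/2 = 0.91, v̄ = (0.40+0.38)/2 = 0.39 → q = 0.59×0.91×0.39 = 0.2094 m³/s
Panel 3-4: Δb = 0.91 m, d̄ = (0.87+0.00)/2 = 0.435, v̄ = (0.38+0.00)/2 = 0.19 → q = 0.91×0.435×0.19 = 0.07521 m³/s
Q = Σ q = 0.4708 m³/s

0.471 m³/s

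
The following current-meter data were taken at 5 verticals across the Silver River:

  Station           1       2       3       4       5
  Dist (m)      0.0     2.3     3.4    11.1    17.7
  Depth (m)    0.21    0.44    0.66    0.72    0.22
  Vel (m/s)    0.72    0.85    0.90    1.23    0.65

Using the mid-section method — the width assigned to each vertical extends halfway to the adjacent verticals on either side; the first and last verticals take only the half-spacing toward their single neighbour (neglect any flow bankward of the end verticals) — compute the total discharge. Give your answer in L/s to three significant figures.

10200 L/s

w_1 = (2.3 − 0.0)/2 = 1.15 m; q_1 = 0.72 × 0.21 × 1.15 = 0.1739 m³/s
w_2 = (3.4 − 0.0)/2 = 1.7 m; q_2 = 0.85 × 0.44 × 1.7 = 0.6358 m³/s
w_3 = (11.1 − 2.3)/2 = 4.4 m; q_3 = 0.90 × 0.66 × 4.4 = 2.614 m³/s
w_4 = (17.7 − 3.4)/2 = 7.15 m; q_4 = 1.23 × 0.72 × 7.15 = 6.332 m³/s
w_5 = (17.7 − 11.1)/2 = 3.3 m; q_5 = 0.65 × 0.22 × 3.3 = 0.4719 m³/s
Q = Σ qᵢ = 10.23 m³/s
= 10.23 × 1000 = 10230 L/s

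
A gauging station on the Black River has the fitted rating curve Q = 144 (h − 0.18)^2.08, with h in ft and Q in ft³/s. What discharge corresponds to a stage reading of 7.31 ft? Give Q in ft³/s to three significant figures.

Q = 144 × (7.31 − 0.18)^2.08 = 144 × 7.13^2.08 = 8566 ft³/s

8570 ft³/s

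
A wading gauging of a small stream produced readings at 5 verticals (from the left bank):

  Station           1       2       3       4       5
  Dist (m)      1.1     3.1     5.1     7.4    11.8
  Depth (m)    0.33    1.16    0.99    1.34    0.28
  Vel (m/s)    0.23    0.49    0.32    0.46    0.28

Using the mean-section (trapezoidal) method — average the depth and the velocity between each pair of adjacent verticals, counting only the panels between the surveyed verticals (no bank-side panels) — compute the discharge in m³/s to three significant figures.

3.77 m³/s

Panel 1-2: Δb = 2 m, d̄ = (0.33+1.16)/2 = 0.745, v̄ = (0.23+0.49)/2 = 0.36 → q = 2×0.745×0.36 = 0.5364 m³/s
Panel 2-3: Δb = 2 m, d̄ = (1.16+0.99)/2 = 1.075, v̄ = (0.49+0.32)/2 = 0.405 → q = 2×1.075×0.405 = 0.8708 m³/s
Panel 3-4: Δb = 2.3 m, d̄ = (0.99+1.34)/2 = 1.165, v̄ = (0.32+0.46)/2 = 0.39 → q = 2.3×1.165×0.39 = 1.045 m³/s
Panel 4-5: Δb = 4.4 m, d̄ = (1.34+0.28)/2 = 0.81, v̄ = (0.46+0.28)/2 = 0.37 → q = 4.4×0.81×0.37 = 1.319 m³/s
Q = Σ q = 3.771 m³/s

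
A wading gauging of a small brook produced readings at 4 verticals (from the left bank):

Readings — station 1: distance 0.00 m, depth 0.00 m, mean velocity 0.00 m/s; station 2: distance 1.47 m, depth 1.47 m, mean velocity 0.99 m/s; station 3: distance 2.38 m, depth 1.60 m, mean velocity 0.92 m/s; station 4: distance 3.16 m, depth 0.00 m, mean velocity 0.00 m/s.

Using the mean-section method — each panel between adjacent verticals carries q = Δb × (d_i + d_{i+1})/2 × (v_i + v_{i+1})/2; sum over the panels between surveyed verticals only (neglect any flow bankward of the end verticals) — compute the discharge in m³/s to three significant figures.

2.16 m³/s

Panel 1-2: Δb = 1.47 m, d̄ = (0.00+1.47)/2 = 0.735, v̄ = (0.00+0.99)/2 = 0.495 → q = 1.47×0.735×0.495 = 0.5348 m³/s
Panel 2-3: Δb = 0.91 m, d̄ = (1.47+1.60)/2 = 1.535, v̄ = (0.99+0.92)/2 = 0.955 → q = 0.91×1.535×0.955 = 1.334 m³/s
Panel 3-4: Δb = 0.78 m, d̄ = (1.60+0.00)/2 = 0.8, v̄ = (0.92+0.00)/2 = 0.46 → q = 0.78×0.8×0.46 = 0.2870 m³/s
Q = Σ q = 2.156 m³/s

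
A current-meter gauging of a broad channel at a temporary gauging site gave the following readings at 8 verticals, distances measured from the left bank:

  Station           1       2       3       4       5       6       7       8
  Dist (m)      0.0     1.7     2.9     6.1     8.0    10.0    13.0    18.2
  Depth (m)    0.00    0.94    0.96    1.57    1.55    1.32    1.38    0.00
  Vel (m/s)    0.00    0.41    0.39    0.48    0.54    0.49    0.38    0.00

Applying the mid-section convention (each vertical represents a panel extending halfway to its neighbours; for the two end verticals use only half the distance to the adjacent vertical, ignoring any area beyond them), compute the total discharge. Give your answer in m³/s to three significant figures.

w_2 = (2.9 − 0.0)/2 = 1.45 m; q_2 = 0.41 × 0.94 × 1.45 = 0.5588 m³/s
w_3 = (6.1 − 1.7)/2 = 2.2 m; q_3 = 0.39 × 0.96 × 2.2 = 0.8237 m³/s
w_4 = (8.0 − 2.9)/2 = 2.55 m; q_4 = 0.48 × 1.57 × 2.55 = 1.922 m³/s
w_5 = (10.0 − 6.1)/2 = 1.95 m; q_5 = 0.54 × 1.55 × 1.95 = 1.632 m³/s
w_6 = (13.0 − 8.0)/2 = 2.5 m; q_6 = 0.49 × 1.32 × 2.5 = 1.617 m³/s
w_7 = (18.2 − 10.0)/2 = 4.1 m; q_7 = 0.38 × 1.38 × 4.1 = 2.150 m³/s
Stations 1, 8 contribute zero (depth or velocity is 0).
Q = Σ qᵢ = 8.703 m³/s

8.70 m³/s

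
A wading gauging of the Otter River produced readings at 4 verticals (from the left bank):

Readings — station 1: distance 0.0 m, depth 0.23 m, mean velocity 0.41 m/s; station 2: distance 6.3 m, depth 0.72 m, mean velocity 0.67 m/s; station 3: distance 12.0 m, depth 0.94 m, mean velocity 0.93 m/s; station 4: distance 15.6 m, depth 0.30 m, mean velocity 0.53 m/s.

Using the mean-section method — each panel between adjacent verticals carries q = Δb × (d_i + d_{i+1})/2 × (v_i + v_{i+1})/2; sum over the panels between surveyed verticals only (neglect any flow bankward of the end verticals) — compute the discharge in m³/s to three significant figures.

7.03 m³/s

Panel 1-2: Δb = 6.3 m, d̄ = (0.23+0.72)/2 = 0.475, v̄ = (0.41+0.67)/2 = 0.54 → q = 6.3×0.475×0.54 = 1.616 m³/s
Panel 2-3: Δb = 5.7 m, d̄ = (0.72+0.94)/2 = 0.83, v̄ = (0.67+0.93)/2 = 0.8 → q = 5.7×0.83×0.8 = 3.785 m³/s
Panel 3-4: Δb = 3.6 m, d̄ = (0.94+0.30)/2 = 0.62, v̄ = (0.93+0.53)/2 = 0.73 → q = 3.6×0.62×0.73 = 1.629 m³/s
Q = Σ q = 7.030 m³/s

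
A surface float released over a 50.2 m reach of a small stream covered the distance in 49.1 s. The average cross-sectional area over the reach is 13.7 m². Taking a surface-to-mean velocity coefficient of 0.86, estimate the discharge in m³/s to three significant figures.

v_surface = L / t̄ = 50.2 / 49.1 = 1.022 m/s
v_mean = 0.86 × 1.022 = 0.8793 m/s
Q = A × v_mean = 13.7 × 0.8793 = 12.05 m³/s

12.0 m³/s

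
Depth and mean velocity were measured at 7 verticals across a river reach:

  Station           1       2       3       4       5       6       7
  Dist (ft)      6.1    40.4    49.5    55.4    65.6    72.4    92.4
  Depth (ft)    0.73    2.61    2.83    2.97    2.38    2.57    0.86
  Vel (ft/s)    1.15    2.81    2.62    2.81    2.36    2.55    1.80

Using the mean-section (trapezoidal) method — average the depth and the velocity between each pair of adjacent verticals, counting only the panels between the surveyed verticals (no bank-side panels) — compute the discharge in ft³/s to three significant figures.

Panel 1-2: Δb = 34.3 ft, d̄ = (0.73+2.61)/2 = 1.67, v̄ = (1.15+2.81)/2 = 1.98 → q = 34.3×1.67×1.98 = 113.4 ft³/s
Panel 2-3: Δb = 9.1 ft, d̄ = (2.61+2.83)/2 = 2.72, v̄ = (2.81+2.62)/2 = 2.715 → q = 9.1×2.72×2.715 = 67.20 ft³/s
Panel 3-4: Δb = 5.9 ft, d̄ = (2.83+2.97)/2 = 2.9, v̄ = (2.62+2.81)/2 = 2.715 → q = 5.9×2.9×2.715 = 46.45 ft³/s
Panel 4-5: Δb = 10.2 ft, d̄ = (2.97+2.38)/2 = 2.675, v̄ = (2.81+2.36)/2 = 2.585 → q = 10.2×2.675×2.585 = 70.53 ft³/s
Panel 5-6: Δb = 6.8 ft, d̄ = (2.38+2.57)/2 = 2.475, v̄ = (2.36+2.55)/2 = 2.455 → q = 6.8×2.475×2.455 = 41.32 ft³/s
Panel 6-7: Δb = 20 ft, d̄ = (2.57+0.86)/2 = 1.715, v̄ = (2.55+1.80)/2 = 2.175 → q = 20×1.715×2.175 = 74.60 ft³/s
Q = Σ q = 413.5 ft³/s

414 ft³/s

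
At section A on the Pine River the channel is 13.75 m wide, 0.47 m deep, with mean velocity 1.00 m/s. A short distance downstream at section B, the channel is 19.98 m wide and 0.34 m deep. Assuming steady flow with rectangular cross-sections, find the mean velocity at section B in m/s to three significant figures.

0.951 m/s

Q = A₁V₁ = (13.75×0.47) × 1.00 = 6.463 m³/s
A₂ = 19.98 × 0.34 = 6.793 m²
V₂ = Q/A₂ = 6.463/6.793 = 0.9513 m/s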